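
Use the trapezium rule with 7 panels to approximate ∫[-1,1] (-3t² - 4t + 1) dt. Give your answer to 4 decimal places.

-0.0816

h = (1 − (-1))/7 = 0.285714.
Nodes t₀,…,t₇ = -1, -0.714286, -0.428571, -0.142857, 0.142857, 0.428571, 0.714286, 1.
f(t) = -3t² - 4t + 1: f₀=2, f₁=2.326531, f₂=2.163265, f₃=1.510204, f₄=0.367347, f₅=-1.265306, f₆=-3.387755, f₇=-6.
(h/2)·[f₀ + 2f₁ + 2f₂ + 2f₃ + 2f₄ + 2f₅ + 2f₆ + f₇] = 0.142857·(-0.571429) = -0.0816.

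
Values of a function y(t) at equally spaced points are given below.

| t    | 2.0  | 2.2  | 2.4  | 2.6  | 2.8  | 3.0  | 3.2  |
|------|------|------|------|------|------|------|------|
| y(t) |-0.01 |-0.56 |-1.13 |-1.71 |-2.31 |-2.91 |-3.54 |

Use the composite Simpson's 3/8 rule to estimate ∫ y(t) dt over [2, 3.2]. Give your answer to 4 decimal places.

h = 0.2, n = 6.
(3h/8)·[y₀ + 3y₁ + 3y₂ + 2y₃ + 3y₄ + 3y₅ + y₆] = 0.075·(-27.70) = -2.0775.

-2.0775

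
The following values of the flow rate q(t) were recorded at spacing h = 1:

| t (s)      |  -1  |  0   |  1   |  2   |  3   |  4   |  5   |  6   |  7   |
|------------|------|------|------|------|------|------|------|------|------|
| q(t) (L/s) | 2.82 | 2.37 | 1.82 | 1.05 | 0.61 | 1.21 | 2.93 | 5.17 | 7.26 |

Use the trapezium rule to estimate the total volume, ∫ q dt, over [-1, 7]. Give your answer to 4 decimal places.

h = 1, n = 8.
(h/2)·[y₀ + 2y₁ + 2y₂ + 2y₃ + 2y₄ + 2y₅ + 2y₆ + 2y₇ + y₈] = 0.5·(40.40) = 20.2000.

20.2000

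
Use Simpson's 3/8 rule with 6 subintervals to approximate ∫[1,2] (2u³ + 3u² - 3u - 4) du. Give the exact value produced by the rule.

h = (2 − 1)/6 = 0.166667.
Nodes u₀,…,u₆ = 1, 1.166667, 1.333333, 1.5, 1.666667, 1.833333, 2.
f(u) = 2u³ + 3u² - 3u - 4: f₀=-2, f₁=-0.240741, f₂=2.074074, f₃=5, f₄=8.592593, f₅=12.907407, f₆=18.
(3h/8)·[f₀ + 3f₁ + 3f₂ + 2f₃ + 3f₄ + 3f₅ + f₆] = 0.0625·(96) = 6.

6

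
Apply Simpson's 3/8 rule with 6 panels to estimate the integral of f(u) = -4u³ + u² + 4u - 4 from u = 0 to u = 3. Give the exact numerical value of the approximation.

h = (3 − 0)/6 = 0.5.
Nodes u₀,…,u₆ = 0, 0.5, 1, 1.5, 2, 2.5, 3.
f(u) = -4u³ + u² + 4u - 4: f₀=-4, f₁=-2.25, f₂=-3, f₃=-9.25, f₄=-24, f₅=-50.25, f₆=-91.
(3h/8)·[f₀ + 3f₁ + 3f₂ + 2f₃ + 3f₄ + 3f₅ + f₆] = 0.1875·(-352) = -66.

-66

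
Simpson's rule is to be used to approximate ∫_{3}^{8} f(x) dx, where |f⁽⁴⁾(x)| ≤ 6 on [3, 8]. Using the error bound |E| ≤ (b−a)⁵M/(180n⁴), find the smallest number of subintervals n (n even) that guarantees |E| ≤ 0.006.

12

Need 18750/(180n⁴) ≤ 0.006.
n⁴ ≥ 18750/(180·0.006) = 17361.1 ⇒ n ≥ 11.4787, so the smallest even n is 12. (n must be even for Simpson's rule.)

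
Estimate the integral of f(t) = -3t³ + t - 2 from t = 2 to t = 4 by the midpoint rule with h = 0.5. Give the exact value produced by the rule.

-176.875

h = (4 − 2)/4 = 0.5.
Midpoints m₁,…,m₄ = 2.25, 2.75, 3.25, 3.75.
f(m₁)=-33.921875, f(m₂)=-61.640625, f(m₃)=-101.734375, f(m₄)=-156.453125.
h·[f(m₁) + f(m₂) + f(m₃) + f(m₄)] = 0.5·(-353.75) = -176.875.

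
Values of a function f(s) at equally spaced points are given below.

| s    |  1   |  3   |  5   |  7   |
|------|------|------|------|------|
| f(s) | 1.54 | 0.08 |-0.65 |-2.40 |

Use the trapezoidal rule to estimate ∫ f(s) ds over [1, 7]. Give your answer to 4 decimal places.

h = 2, n = 3.
(h/2)·[y₀ + 2y₁ + 2y₂ + y₃] = 1·(-2.00) = -2.0000.

-2.0000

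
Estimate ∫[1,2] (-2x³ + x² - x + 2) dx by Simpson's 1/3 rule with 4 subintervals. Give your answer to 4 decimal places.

-4.6667

h = (2 − 1)/4 = 0.25.
Nodes x₀,…,x₄ = 1, 1.25, 1.5, 1.75, 2.
f(x) = -2x³ + x² - x + 2: f₀=0, f₁=-1.59375, f₂=-4, f₃=-7.40625, f₄=-12.
(h/3)·[f₀ + 4f₁ + 2f₂ + 4f₃ + f₄] = 0.083333·(-56) = -4.6667.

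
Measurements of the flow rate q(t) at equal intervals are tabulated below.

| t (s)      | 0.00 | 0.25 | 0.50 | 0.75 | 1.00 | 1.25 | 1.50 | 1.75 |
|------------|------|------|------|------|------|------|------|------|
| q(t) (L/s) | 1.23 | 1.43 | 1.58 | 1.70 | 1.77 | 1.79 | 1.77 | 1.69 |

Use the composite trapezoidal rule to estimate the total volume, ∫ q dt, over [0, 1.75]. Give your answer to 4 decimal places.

2.8750

h = 0.25, n = 7.
(h/2)·[y₀ + 2y₁ + 2y₂ + 2y₃ + 2y₄ + 2y₅ + 2y₆ + y₇] = 0.125·(23.00) = 2.8750.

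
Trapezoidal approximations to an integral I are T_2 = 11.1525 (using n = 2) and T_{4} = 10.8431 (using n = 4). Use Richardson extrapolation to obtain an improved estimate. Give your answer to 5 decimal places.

R = (4·T_{4} − T_2) / 3 = (4·10.8431 − 11.1525)/3 = (32.2199)/3 = 10.73997.

10.73997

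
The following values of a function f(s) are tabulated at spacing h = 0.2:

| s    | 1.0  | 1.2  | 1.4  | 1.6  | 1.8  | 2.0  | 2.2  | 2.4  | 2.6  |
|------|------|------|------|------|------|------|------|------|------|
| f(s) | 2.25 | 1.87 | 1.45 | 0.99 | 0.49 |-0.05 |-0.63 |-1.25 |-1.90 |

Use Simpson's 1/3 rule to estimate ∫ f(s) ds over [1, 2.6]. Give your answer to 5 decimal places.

h = 0.2, n = 8.
(h/3)·[y₀ + 4y₁ + 2y₂ + 4y₃ + 2y₄ + 4y₅ + 2y₆ + 4y₇ + y₈] = 0.066667·(9.21) = 0.61400.

0.61400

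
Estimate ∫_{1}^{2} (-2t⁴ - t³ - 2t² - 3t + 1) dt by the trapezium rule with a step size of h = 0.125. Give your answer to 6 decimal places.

h = (2 − 1)/8 = 0.125.
Nodes t₀,…,t₈ = 1, 1.125, 1.25, 1.375, 1.5, 1.625, 1.75, 1.875, 2.
f(t) = -2t⁴ - t³ - 2t² - 3t + 1: f₀=-7, f₁=-9.53369140625, f₂=-12.7109375, f₃=-16.65478515625, f₄=-21.5, f₅=-27.39306640625, f₆=-34.4921875, f₇=-42.96728515625, f₈=-53.
(h/2)·[f₀ + 2f₁ + 2f₂ + 2f₃ + 2f₄ + 2f₅ + 2f₆ + 2f₇ + f₈] = 0.0625·(-390.50390625) = -24.406494.

-24.406494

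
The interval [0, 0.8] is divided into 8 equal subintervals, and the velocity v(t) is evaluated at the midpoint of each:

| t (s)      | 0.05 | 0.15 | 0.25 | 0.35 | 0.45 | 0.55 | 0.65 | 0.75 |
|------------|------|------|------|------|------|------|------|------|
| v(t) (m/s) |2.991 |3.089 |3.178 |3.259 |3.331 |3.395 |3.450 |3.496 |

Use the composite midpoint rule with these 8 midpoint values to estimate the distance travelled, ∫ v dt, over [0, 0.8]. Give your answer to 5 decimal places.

2.61890

h = 0.1, n = 8.
h·[y(m₁) + y(m₂) + y(m₃) + y(m₄) + y(m₅) + y(m₆) + y(m₇) + y(m₈)] = 0.1·(26.189) = 2.61890.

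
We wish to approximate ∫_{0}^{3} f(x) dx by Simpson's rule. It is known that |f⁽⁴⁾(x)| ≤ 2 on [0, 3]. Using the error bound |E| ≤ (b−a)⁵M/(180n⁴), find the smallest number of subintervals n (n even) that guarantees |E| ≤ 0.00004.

18

Need 486/(180n⁴) ≤ 0.00004.
n⁴ ≥ 486/(180·0.00004) = 67500 ⇒ n ≥ 16.1185, so the smallest even n is 18. (n must be even for Simpson's rule.)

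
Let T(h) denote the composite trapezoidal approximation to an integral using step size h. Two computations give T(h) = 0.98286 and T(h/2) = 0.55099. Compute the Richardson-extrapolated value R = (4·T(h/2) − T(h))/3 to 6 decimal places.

0.407033

R = (4·T(h/2) − T(h)) / 3 = (4·0.55099 − 0.98286)/3 = (1.22110)/3 = 0.407033.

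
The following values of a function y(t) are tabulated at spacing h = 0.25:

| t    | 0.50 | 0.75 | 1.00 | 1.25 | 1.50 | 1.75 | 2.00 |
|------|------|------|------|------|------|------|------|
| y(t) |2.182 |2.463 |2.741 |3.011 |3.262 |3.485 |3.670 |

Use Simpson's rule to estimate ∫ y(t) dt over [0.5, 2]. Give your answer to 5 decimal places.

h = 0.25, n = 6.
(h/3)·[y₀ + 4y₁ + 2y₂ + 4y₃ + 2y₄ + 4y₅ + y₆] = 0.083333·(53.694) = 4.47450.

4.47450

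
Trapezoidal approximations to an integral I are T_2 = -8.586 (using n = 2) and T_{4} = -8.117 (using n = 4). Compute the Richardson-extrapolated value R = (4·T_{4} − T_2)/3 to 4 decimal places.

-7.9607

R = (4·T_{4} − T_2) / 3 = (4·(-8.117) − (-8.586))/3 = (-23.882)/3 = -7.9607.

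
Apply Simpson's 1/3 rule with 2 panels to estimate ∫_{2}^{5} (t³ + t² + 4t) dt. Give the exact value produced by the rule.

h = (5 − 2)/2 = 1.5.
Nodes t₀,…,t₂ = 2, 3.5, 5.
f(t) = t³ + t² + 4t: f₀=20, f₁=69.125, f₂=170.
(h/3)·[f₀ + 4f₁ + f₂] = 0.5·(466.5) = 233.25.

233.25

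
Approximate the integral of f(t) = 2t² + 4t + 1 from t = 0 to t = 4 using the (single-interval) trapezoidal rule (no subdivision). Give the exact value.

100

T = (b−a)/2 · [f(0) + f(4)] = 2·[1 + 49] = 100.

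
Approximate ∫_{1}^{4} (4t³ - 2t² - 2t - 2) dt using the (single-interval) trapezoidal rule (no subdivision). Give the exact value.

318

T = (b−a)/2 · [f(1) + f(4)] = 1.5·[(-2) + 214] = 318.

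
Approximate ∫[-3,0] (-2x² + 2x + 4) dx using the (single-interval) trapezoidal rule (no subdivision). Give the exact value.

T = (b−a)/2 · [f(-3) + f(0)] = 1.5·[(-20) + 4] = -24.

-24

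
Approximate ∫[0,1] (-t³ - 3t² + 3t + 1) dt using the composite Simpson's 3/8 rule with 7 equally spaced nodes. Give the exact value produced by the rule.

h = (1 − 0)/6 = 0.166667.
Nodes t₀,…,t₆ = 0, 0.166667, 0.333333, 0.5, 0.666667, 0.833333, 1.
f(t) = -t³ - 3t² + 3t + 1: f₀=1, f₁=1.412037, f₂=1.629630, f₃=1.625, f₄=1.370370, f₅=0.837963, f₆=0.
(3h/8)·[f₀ + 3f₁ + 3f₂ + 2f₃ + 3f₄ + 3f₅ + f₆] = 0.0625·(20) = 1.25.

1.25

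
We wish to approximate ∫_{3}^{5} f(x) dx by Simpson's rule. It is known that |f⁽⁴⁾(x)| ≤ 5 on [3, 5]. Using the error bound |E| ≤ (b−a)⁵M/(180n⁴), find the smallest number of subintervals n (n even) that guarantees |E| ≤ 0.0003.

8

Need 160/(180n⁴) ≤ 0.0003.
n⁴ ≥ 160/(180·0.0003) = 2962.96 ⇒ n ≥ 7.3779, so the smallest even n is 8. (n must be even for Simpson's rule.)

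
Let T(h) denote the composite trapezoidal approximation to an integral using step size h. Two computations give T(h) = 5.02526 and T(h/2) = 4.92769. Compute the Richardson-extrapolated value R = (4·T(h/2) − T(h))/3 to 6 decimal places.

R = (4·T(h/2) − T(h)) / 3 = (4·4.92769 − 5.02526)/3 = (14.68550)/3 = 4.895167.

4.895167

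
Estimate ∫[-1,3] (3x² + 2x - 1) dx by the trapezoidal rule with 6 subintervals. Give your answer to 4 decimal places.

h = (3 − (-1))/6 = 0.666667.
Nodes x₀,…,x₆ = -1, -0.333333, 0.333333, 1, 1.666667, 2.333333, 3.
f(x) = 3x² + 2x - 1: f₀=0, f₁=-1.333333, f₂=0, f₃=4, f₄=10.666667, f₅=20, f₆=32.
(h/2)·[f₀ + 2f₁ + 2f₂ + 2f₃ + 2f₄ + 2f₅ + f₆] = 0.333333·(98.666667) = 32.8889.

32.8889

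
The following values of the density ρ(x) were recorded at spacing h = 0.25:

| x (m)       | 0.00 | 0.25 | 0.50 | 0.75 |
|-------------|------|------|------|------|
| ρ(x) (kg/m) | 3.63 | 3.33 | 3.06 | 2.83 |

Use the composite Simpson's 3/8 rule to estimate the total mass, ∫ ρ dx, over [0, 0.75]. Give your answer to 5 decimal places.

2.40281

h = 0.25, n = 3.
(3h/8)·[y₀ + 3y₁ + 3y₂ + y₃] = 0.09375·(25.63) = 2.40281.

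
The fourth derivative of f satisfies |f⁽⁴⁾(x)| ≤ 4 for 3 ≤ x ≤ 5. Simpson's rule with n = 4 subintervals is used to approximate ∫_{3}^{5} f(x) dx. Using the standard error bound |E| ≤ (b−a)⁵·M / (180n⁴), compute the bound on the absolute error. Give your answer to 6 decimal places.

0.002778

|E| ≤ (2)⁵·4 / (180·4⁴) = 128/46080 = 0.002778.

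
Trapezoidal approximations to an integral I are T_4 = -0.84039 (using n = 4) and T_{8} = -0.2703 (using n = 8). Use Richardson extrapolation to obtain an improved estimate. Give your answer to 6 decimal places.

R = (4·T_{8} − T_4) / 3 = (4·(-0.2703) − (-0.84039))/3 = (-0.24081)/3 = -0.080270.

-0.080270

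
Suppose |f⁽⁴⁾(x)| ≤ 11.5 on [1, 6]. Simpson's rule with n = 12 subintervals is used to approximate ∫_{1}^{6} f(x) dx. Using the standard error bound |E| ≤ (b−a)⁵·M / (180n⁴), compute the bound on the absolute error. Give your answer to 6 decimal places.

|E| ≤ (5)⁵·11.5 / (180·12⁴) = 35937.5/3732480 = 0.009628.

0.009628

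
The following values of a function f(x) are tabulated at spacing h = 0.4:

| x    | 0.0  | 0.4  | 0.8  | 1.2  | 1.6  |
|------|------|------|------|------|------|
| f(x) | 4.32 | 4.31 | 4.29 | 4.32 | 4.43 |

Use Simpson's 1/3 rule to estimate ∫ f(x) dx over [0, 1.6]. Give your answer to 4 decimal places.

6.9133

h = 0.4, n = 4.
(h/3)·[y₀ + 4y₁ + 2y₂ + 4y₃ + y₄] = 0.133333·(51.85) = 6.9133.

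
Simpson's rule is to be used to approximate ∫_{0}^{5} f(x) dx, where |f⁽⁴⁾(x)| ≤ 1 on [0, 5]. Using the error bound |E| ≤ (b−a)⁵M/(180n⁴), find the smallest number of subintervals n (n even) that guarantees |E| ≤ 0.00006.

24

Need 3125/(180n⁴) ≤ 0.00006.
n⁴ ≥ 3125/(180·0.00006) = 289352 ⇒ n ≥ 23.1930, so the smallest even n is 24. (n must be even for Simpson's rule.)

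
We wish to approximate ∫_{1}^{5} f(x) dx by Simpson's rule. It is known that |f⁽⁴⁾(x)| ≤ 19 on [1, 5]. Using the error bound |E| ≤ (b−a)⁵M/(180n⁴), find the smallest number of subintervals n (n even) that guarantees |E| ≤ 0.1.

6

Need 19456/(180n⁴) ≤ 0.1.
n⁴ ≥ 19456/(180·0.1) = 1080.89 ⇒ n ≥ 5.7338, so the smallest even n is 6. (n must be even for Simpson's rule.)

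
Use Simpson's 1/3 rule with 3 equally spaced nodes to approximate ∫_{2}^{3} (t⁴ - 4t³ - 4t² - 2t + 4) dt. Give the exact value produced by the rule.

h = (3 − 2)/2 = 0.5.
Nodes t₀,…,t₂ = 2, 2.5, 3.
f(t) = t⁴ - 4t³ - 4t² - 2t + 4: f₀=-32, f₁=-49.4375, f₂=-65.
(h/3)·[f₀ + 4f₁ + f₂] = 0.166667·(-294.75) = -49.125.

-49.125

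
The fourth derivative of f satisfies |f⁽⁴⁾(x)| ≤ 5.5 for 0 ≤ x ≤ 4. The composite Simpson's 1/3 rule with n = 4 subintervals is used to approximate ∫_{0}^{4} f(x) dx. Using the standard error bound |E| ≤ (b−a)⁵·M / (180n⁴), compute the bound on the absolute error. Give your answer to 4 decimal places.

|E| ≤ (4)⁵·5.5 / (180·4⁴) = 5632/46080 = 0.1222.

0.1222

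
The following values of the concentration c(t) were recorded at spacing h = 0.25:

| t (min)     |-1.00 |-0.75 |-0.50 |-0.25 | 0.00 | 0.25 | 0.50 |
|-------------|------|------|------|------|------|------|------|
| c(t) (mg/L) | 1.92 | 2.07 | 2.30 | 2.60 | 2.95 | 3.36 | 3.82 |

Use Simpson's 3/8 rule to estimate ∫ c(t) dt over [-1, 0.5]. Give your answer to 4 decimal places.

4.0294

h = 0.25, n = 6.
(3h/8)·[y₀ + 3y₁ + 3y₂ + 2y₃ + 3y₄ + 3y₅ + y₆] = 0.09375·(42.98) = 4.0294.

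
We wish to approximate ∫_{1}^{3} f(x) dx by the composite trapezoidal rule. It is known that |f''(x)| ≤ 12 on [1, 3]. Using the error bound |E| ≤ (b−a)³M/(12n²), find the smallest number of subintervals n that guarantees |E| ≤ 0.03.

17

Need 96/(12n²) ≤ 0.03.
n² ≥ 96/(12·0.03) = 266.667 ⇒ n ≥ 16.3299, so the smallest n is 17.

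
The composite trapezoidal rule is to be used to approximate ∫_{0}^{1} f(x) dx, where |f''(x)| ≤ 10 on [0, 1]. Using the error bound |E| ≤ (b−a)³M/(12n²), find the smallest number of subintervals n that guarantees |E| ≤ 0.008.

Need 10/(12n²) ≤ 0.008.
n² ≥ 10/(12·0.008) = 104.167 ⇒ n ≥ 10.2062, so the smallest n is 11.

11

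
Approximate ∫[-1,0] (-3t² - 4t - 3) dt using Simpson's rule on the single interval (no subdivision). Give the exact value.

-2

S = (b−a)/6 · [f(-1) + 4f(-0.5) + f(0)] = 0.166667·[(-2) + 4·(-1.75) + (-3)] = -2.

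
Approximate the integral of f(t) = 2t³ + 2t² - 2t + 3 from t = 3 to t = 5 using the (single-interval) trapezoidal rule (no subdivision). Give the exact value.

T = (b−a)/2 · [f(3) + f(5)] = 1·[69 + 293] = 362.

362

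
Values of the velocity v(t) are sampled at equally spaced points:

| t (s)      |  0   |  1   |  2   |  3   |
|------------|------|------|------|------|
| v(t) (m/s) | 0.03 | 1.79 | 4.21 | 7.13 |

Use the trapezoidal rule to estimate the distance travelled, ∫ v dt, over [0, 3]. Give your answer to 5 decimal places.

h = 1, n = 3.
(h/2)·[y₀ + 2y₁ + 2y₂ + y₃] = 0.5·(19.16) = 9.58000.

9.58000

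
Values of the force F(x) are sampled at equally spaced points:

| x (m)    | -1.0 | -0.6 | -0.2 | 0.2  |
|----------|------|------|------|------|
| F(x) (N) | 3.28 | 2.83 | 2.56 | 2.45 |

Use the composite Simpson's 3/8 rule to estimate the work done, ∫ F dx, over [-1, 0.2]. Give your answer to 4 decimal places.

h = 0.4, n = 3.
(3h/8)·[y₀ + 3y₁ + 3y₂ + y₃] = 0.15·(21.90) = 3.2850.

3.2850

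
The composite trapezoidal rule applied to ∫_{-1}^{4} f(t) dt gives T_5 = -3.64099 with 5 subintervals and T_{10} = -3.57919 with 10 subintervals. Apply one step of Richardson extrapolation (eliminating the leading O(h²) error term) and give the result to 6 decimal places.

R = (4·T_{10} − T_5) / 3 = (4·(-3.57919) − (-3.64099))/3 = (-10.67577)/3 = -3.558590.

-3.558590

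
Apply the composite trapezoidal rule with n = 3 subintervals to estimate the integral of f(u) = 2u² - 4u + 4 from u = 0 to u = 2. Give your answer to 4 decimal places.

h = (2 − 0)/3 = 0.666667.
Nodes u₀,…,u₃ = 0, 0.666667, 1.333333, 2.
f(u) = 2u² - 4u + 4: f₀=4, f₁=2.222222, f₂=2.222222, f₃=4.
(h/2)·[f₀ + 2f₁ + 2f₂ + f₃] = 0.333333·(16.888889) = 5.6296.

5.6296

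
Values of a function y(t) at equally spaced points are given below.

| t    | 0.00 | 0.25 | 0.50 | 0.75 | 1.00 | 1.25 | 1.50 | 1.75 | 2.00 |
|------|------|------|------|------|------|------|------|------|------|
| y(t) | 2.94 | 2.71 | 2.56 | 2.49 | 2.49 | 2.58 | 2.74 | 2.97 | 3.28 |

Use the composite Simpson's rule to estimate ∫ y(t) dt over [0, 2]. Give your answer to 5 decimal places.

h = 0.25, n = 8.
(h/3)·[y₀ + 4y₁ + 2y₂ + 4y₃ + 2y₄ + 4y₅ + 2y₆ + 4y₇ + y₈] = 0.083333·(64.80) = 5.40000.

5.40000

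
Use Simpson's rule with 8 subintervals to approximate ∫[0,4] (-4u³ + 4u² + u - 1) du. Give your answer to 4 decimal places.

h = (4 − 0)/8 = 0.5.
Nodes u₀,…,u₈ = 0, 0.5, 1, 1.5, 2, 2.5, 3, 3.5, 4.
f(u) = -4u³ + 4u² + u - 1: f₀=-1, f₁=0, f₂=0, f₃=-4, f₄=-15, f₅=-36, f₆=-70, f₇=-120, f₈=-189.
(h/3)·[f₀ + 4f₁ + 2f₂ + 4f₃ + 2f₄ + 4f₅ + 2f₆ + 4f₇ + f₈] = 0.166667·(-1000) = -166.6667.

-166.6667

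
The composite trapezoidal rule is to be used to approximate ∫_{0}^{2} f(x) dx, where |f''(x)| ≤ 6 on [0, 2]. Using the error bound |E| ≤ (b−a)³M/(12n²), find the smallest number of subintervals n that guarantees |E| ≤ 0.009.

Need 48/(12n²) ≤ 0.009.
n² ≥ 48/(12·0.009) = 444.444 ⇒ n ≥ 21.0819, so the smallest n is 22.

22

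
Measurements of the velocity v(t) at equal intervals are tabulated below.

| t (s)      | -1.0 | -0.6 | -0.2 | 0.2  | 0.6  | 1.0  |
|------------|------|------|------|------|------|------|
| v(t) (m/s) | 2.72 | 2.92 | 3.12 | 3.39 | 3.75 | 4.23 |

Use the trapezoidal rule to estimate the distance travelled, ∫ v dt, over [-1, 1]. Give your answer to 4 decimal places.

6.6620

h = 0.4, n = 5.
(h/2)·[y₀ + 2y₁ + 2y₂ + 2y₃ + 2y₄ + y₅] = 0.2·(33.31) = 6.6620.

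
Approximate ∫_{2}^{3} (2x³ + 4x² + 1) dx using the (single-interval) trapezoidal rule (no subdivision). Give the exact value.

62

T = (b−a)/2 · [f(2) + f(3)] = 0.5·[33 + 91] = 62.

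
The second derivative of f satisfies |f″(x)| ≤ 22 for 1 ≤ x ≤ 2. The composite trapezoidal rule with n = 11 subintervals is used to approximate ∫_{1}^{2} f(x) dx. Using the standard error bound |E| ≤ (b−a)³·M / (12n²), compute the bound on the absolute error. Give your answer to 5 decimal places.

|E| ≤ (1)³·22 / (12·11²) = 22/1452 = 0.01515.

0.01515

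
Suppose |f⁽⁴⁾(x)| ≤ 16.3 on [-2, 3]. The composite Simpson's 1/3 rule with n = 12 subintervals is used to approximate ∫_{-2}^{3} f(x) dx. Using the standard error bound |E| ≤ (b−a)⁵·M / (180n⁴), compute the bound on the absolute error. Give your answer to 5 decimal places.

|E| ≤ (5)⁵·16.3 / (180·12⁴) = 50937.5/3732480 = 0.01365.

0.01365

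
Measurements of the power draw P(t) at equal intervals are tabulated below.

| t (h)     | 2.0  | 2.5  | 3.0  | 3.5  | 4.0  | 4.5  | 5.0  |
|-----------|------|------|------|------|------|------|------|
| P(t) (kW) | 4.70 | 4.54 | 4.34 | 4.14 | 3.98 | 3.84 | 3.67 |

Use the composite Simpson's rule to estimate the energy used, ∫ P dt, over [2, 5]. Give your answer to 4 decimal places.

h = 0.5, n = 6.
(h/3)·[y₀ + 4y₁ + 2y₂ + 4y₃ + 2y₄ + 4y₅ + y₆] = 0.166667·(75.09) = 12.5150.

12.5150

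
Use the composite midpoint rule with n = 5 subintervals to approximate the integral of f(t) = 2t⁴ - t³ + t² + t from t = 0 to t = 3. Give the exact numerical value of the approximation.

h = (3 − 0)/5 = 0.6.
Midpoints m₁,…,m₅ = 0.3, 0.9, 1.5, 2.1, 2.7.
f(m₁)=0.3792, f(m₂)=2.2932, f(m₃)=10.5, f(m₄)=36.1452, f(m₅)=96.5952.
h·[f(m₁) + f(m₂) + f(m₃) + f(m₄) + f(m₅)] = 0.6·(145.9128) = 87.54768.

87.54768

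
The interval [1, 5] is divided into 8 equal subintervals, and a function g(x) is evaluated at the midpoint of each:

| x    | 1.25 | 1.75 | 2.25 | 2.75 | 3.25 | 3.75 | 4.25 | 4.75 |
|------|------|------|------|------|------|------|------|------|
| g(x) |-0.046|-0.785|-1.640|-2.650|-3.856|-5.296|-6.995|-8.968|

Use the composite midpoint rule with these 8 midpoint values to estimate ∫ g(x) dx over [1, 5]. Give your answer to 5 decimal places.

-15.11800

h = 0.5, n = 8.
h·[y(m₁) + y(m₂) + y(m₃) + y(m₄) + y(m₅) + y(m₆) + y(m₇) + y(m₈)] = 0.5·(-30.236) = -15.11800.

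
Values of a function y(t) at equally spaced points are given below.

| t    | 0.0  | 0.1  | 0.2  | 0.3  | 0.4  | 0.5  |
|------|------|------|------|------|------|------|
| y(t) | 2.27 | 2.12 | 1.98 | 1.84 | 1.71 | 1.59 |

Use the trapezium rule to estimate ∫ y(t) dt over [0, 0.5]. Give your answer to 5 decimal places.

h = 0.1, n = 5.
(h/2)·[y₀ + 2y₁ + 2y₂ + 2y₃ + 2y₄ + y₅] = 0.05·(19.16) = 0.95800.

0.95800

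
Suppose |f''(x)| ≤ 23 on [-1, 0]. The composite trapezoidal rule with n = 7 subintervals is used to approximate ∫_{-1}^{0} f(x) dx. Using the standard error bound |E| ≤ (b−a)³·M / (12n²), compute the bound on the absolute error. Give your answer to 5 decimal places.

0.03912

|E| ≤ (1)³·23 / (12·7²) = 23/588 = 0.03912.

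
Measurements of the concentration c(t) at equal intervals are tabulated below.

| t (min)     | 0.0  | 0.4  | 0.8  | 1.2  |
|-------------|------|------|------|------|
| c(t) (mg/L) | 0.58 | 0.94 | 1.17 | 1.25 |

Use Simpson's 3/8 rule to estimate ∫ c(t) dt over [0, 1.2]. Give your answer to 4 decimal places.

1.2240

h = 0.4, n = 3.
(3h/8)·[y₀ + 3y₁ + 3y₂ + y₃] = 0.15·(8.16) = 1.2240.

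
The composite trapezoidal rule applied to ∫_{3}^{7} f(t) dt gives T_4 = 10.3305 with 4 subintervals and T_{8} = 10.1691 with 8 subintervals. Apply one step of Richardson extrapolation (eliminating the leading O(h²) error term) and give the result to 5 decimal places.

R = (4·T_{8} − T_4) / 3 = (4·10.1691 − 10.3305)/3 = (30.3459)/3 = 10.11530.

10.11530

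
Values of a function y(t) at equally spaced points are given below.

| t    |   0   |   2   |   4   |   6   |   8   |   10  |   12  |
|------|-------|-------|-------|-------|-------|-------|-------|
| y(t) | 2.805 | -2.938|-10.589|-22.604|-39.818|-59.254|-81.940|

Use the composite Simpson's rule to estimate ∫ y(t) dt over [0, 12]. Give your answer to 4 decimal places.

h = 2, n = 6.
(h/3)·[y₀ + 4y₁ + 2y₂ + 4y₃ + 2y₄ + 4y₅ + y₆] = 0.666667·(-519.133) = -346.0887.

-346.0887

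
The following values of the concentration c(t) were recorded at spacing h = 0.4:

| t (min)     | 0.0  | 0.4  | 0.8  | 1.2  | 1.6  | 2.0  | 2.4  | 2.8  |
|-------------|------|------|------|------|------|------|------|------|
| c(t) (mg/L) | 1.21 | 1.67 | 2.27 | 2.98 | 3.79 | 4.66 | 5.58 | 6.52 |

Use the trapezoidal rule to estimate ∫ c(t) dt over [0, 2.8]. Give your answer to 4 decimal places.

h = 0.4, n = 7.
(h/2)·[y₀ + 2y₁ + 2y₂ + 2y₃ + 2y₄ + 2y₅ + 2y₆ + y₇] = 0.2·(49.63) = 9.9260.

9.9260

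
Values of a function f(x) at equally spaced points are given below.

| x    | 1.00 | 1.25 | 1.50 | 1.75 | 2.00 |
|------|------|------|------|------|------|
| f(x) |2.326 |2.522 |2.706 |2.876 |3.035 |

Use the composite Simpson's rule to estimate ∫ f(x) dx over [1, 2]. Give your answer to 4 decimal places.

h = 0.25, n = 4.
(h/3)·[y₀ + 4y₁ + 2y₂ + 4y₃ + y₄] = 0.083333·(32.365) = 2.6971.

2.6971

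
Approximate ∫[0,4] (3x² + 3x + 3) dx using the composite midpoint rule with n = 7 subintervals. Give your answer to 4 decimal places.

99.6735

h = (4 − 0)/7 = 0.571429.
Midpoints m₁,…,m₇ = 0.285714, 0.857143, 1.428571, 2, 2.571429, 3.142857, 3.714286.
f(m₁)=4.102041, f(m₂)=7.775510, f(m₃)=13.408163, f(m₄)=21, f(m₅)=30.551020, f(m₆)=42.061224, f(m₇)=55.530612.
h·[f(m₁) + f(m₂) + f(m₃) + f(m₄) + f(m₅) + f(m₆) + f(m₇)] = 0.571429·(174.428571) = 99.6735.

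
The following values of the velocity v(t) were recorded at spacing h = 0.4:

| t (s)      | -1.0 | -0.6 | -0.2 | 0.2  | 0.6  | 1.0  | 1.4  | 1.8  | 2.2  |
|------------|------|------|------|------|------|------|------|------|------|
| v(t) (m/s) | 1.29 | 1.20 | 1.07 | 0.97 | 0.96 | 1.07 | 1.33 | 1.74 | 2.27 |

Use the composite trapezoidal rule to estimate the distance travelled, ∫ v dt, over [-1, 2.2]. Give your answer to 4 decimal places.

h = 0.4, n = 8.
(h/2)·[y₀ + 2y₁ + 2y₂ + 2y₃ + 2y₄ + 2y₅ + 2y₆ + 2y₇ + y₈] = 0.2·(20.24) = 4.0480.

4.0480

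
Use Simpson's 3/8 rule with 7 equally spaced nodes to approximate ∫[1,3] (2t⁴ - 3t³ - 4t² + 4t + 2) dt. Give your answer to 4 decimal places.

h = (3 − 1)/6 = 0.333333.
Nodes t₀,…,t₆ = 1, 1.333333, 1.666667, 2, 2.333333, 2.666667, 3.
f(t) = 2t⁴ - 3t³ - 4t² + 4t + 2: f₀=1, f₁=-0.567901, f₂=-0.901235, f₃=2, f₄=10.728395, f₅=28.469136, f₆=59.
(3h/8)·[f₀ + 3f₁ + 3f₂ + 2f₃ + 3f₄ + 3f₅ + f₆] = 0.125·(177.185185) = 22.1481.

22.1481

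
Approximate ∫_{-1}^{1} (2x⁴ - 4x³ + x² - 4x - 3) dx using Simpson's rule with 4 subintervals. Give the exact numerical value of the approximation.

h = (1 − (-1))/4 = 0.5.
Nodes x₀,…,x₄ = -1, -0.5, 0, 0.5, 1.
f(x) = 2x⁴ - 4x³ + x² - 4x - 3: f₀=8, f₁=-0.125, f₂=-3, f₃=-5.125, f₄=-8.
(h/3)·[f₀ + 4f₁ + 2f₂ + 4f₃ + f₄] = 0.166667·(-27) = -4.5.

-4.5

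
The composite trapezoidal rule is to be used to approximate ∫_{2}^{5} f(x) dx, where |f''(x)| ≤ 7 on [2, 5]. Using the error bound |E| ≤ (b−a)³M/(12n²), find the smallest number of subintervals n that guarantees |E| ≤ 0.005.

Need 189/(12n²) ≤ 0.005.
n² ≥ 189/(12·0.005) = 3150 ⇒ n ≥ 56.1249, so the smallest n is 57.

57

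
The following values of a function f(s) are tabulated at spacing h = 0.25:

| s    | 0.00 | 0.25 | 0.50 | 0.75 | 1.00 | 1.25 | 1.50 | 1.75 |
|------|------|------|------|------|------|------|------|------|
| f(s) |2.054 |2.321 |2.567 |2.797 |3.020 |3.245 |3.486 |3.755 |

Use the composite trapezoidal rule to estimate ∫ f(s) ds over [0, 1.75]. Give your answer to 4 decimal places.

h = 0.25, n = 7.
(h/2)·[y₀ + 2y₁ + 2y₂ + 2y₃ + 2y₄ + 2y₅ + 2y₆ + y₇] = 0.125·(40.681) = 5.0851.

5.0851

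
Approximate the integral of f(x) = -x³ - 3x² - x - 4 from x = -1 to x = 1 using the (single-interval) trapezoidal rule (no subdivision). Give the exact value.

-14

T = (b−a)/2 · [f(-1) + f(1)] = 1·[(-5) + (-9)] = -14.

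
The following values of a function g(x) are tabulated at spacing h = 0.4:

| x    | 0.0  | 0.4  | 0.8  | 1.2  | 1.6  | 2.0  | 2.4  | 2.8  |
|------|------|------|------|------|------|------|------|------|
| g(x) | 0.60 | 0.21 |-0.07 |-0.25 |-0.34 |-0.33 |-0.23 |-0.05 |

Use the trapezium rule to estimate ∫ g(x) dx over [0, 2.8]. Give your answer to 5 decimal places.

-0.29400

h = 0.4, n = 7.
(h/2)·[y₀ + 2y₁ + 2y₂ + 2y₃ + 2y₄ + 2y₅ + 2y₆ + y₇] = 0.2·(-1.47) = -0.29400.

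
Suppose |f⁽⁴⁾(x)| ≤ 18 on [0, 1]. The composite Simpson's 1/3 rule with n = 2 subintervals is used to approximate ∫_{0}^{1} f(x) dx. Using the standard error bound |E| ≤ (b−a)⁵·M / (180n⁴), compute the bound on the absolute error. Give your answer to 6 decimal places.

|E| ≤ (1)⁵·18 / (180·2⁴) = 18/2880 = 0.006250.

0.006250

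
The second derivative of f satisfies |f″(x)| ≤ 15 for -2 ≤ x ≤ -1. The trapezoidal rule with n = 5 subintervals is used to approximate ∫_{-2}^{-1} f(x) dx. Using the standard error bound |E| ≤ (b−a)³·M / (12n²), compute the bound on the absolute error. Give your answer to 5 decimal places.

|E| ≤ (1)³·15 / (12·5²) = 15/300 = 0.05000.

0.05000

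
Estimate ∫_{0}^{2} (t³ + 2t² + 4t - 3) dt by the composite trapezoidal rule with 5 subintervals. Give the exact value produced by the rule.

11.6

h = (2 − 0)/5 = 0.4.
Nodes t₀,…,t₅ = 0, 0.4, 0.8, 1.2, 1.6, 2.
f(t) = t³ + 2t² + 4t - 3: f₀=-3, f₁=-1.016, f₂=1.992, f₃=6.408, f₄=12.616, f₅=21.
(h/2)·[f₀ + 2f₁ + 2f₂ + 2f₃ + 2f₄ + f₅] = 0.2·(58) = 11.6.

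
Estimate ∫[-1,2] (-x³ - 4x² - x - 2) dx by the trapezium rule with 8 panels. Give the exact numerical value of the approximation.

h = (2 − (-1))/8 = 0.375.
Nodes x₀,…,x₈ = -1, -0.625, -0.25, 0.125, 0.5, 0.875, 1.25, 1.625, 2.
f(x) = -x³ - 4x² - x - 2: f₀=-4, f₁=-2.693359375, f₂=-1.984375, f₃=-2.189453125, f₄=-3.625, f₅=-6.607421875, f₆=-11.453125, f₇=-18.478515625, f₈=-28.
(h/2)·[f₀ + 2f₁ + 2f₂ + 2f₃ + 2f₄ + 2f₅ + 2f₆ + 2f₇ + f₈] = 0.1875·(-126.0625) = -23.63671875.

-23.63671875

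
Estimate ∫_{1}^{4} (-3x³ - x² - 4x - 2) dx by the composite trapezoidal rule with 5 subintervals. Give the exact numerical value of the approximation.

-252.48

h = (4 − 1)/5 = 0.6.
Nodes x₀,…,x₅ = 1, 1.6, 2.2, 2.8, 3.4, 4.
f(x) = -3x³ - x² - 4x - 2: f₀=-10, f₁=-23.248, f₂=-47.584, f₃=-86.896, f₄=-145.072, f₅=-226.
(h/2)·[f₀ + 2f₁ + 2f₂ + 2f₃ + 2f₄ + f₅] = 0.3·(-841.6) = -252.48.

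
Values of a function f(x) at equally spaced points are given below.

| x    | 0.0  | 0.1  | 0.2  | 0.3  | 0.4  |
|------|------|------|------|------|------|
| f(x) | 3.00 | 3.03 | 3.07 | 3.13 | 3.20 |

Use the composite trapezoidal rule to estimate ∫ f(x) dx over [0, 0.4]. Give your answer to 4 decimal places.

1.2330

h = 0.1, n = 4.
(h/2)·[y₀ + 2y₁ + 2y₂ + 2y₃ + y₄] = 0.05·(24.66) = 1.2330.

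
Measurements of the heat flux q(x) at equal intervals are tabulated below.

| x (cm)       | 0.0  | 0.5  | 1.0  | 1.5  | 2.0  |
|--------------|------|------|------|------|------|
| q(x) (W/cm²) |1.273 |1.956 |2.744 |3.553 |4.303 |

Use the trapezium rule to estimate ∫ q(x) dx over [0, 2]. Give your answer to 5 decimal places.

h = 0.5, n = 4.
(h/2)·[y₀ + 2y₁ + 2y₂ + 2y₃ + y₄] = 0.25·(22.082) = 5.52050.

5.52050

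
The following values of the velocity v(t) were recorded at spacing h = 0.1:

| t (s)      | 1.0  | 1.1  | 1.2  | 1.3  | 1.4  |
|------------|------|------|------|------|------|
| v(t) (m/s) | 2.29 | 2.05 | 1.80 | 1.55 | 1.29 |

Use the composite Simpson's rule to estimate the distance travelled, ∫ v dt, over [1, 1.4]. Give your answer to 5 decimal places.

0.71933

h = 0.1, n = 4.
(h/3)·[y₀ + 4y₁ + 2y₂ + 4y₃ + y₄] = 0.033333·(21.58) = 0.71933.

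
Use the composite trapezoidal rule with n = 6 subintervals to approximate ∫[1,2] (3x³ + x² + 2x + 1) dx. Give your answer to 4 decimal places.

17.6505

h = (2 − 1)/6 = 0.166667.
Nodes x₀,…,x₆ = 1, 1.166667, 1.333333, 1.5, 1.666667, 1.833333, 2.
f(x) = 3x³ + x² + 2x + 1: f₀=7, f₁=9.458333, f₂=12.555556, f₃=16.375, f₄=21, f₅=26.513889, f₆=33.
(h/2)·[f₀ + 2f₁ + 2f₂ + 2f₃ + 2f₄ + 2f₅ + f₆] = 0.083333·(211.805556) = 17.6505.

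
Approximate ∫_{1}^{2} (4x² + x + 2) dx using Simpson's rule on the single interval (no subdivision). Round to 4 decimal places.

12.8333

S = (b−a)/6 · [f(1) + 4f(1.5) + f(2)] = 0.166667·[7 + 4·12.5 + 20] = 12.8333.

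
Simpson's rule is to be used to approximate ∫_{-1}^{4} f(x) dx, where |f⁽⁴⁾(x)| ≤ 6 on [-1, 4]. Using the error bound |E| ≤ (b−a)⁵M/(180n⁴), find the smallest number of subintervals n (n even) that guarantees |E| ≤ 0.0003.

26

Need 18750/(180n⁴) ≤ 0.0003.
n⁴ ≥ 18750/(180·0.0003) = 347222 ⇒ n ≥ 24.2746, so the smallest even n is 26. (n must be even for Simpson's rule.)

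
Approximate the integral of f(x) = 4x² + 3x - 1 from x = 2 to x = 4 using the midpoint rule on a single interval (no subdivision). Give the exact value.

88

M = (b−a)·f(3) = 2·(44) = 88.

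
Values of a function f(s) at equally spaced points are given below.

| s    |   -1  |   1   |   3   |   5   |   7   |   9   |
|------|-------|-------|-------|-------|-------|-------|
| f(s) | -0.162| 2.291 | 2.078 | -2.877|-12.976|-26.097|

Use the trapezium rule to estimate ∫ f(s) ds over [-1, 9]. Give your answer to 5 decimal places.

-49.22700

h = 2, n = 5.
(h/2)·[y₀ + 2y₁ + 2y₂ + 2y₃ + 2y₄ + y₅] = 1·(-49.227) = -49.22700.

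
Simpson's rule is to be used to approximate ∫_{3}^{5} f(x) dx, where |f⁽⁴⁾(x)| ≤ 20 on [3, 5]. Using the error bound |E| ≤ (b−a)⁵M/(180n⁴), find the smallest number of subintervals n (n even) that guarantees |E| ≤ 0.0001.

Need 640/(180n⁴) ≤ 0.0001.
n⁴ ≥ 640/(180·0.0001) = 35555.6 ⇒ n ≥ 13.7318, so the smallest even n is 14. (n must be even for Simpson's rule.)

14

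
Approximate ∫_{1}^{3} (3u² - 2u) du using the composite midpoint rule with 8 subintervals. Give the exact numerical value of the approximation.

h = (3 − 1)/8 = 0.25.
Midpoints m₁,…,m₈ = 1.125, 1.375, 1.625, 1.875, 2.125, 2.375, 2.625, 2.875.
f(m₁)=1.546875, f(m₂)=2.921875, f(m₃)=4.671875, f(m₄)=6.796875, f(m₅)=9.296875, f(m₆)=12.171875, f(m₇)=15.421875, f(m₈)=19.046875.
h·[f(m₁) + f(m₂) + f(m₃) + f(m₄) + f(m₅) + f(m₆) + f(m₇) + f(m₈)] = 0.25·(71.875) = 17.96875.

17.96875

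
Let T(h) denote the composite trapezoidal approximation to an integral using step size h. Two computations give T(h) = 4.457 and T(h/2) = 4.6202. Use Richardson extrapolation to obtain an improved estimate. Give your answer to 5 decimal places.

R = (4·T(h/2) − T(h)) / 3 = (4·4.6202 − 4.457)/3 = (14.0238)/3 = 4.67460.

4.67460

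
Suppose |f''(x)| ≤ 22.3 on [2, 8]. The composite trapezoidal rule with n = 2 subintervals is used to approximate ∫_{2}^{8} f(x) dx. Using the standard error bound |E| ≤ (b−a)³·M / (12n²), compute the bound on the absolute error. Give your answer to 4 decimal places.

100.3500

|E| ≤ (6)³·22.3 / (12·2²) = 4816.8/48 = 100.3500.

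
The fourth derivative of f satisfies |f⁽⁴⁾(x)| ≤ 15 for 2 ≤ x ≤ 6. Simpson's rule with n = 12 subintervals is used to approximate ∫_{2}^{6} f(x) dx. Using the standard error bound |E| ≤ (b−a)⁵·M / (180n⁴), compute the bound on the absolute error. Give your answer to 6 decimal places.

|E| ≤ (4)⁵·15 / (180·12⁴) = 15360/3732480 = 0.004115.

0.004115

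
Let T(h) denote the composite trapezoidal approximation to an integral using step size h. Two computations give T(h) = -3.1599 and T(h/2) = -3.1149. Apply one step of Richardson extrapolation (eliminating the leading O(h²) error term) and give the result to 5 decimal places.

R = (4·T(h/2) − T(h)) / 3 = (4·(-3.1149) − (-3.1599))/3 = (-9.2997)/3 = -3.09990.

-3.09990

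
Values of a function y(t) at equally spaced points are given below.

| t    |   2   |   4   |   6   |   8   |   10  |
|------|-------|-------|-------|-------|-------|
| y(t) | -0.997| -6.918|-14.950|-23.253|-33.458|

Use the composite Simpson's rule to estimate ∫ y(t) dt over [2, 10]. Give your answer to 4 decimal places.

h = 2, n = 4.
(h/3)·[y₀ + 4y₁ + 2y₂ + 4y₃ + y₄] = 0.666667·(-185.039) = -123.3593.

-123.3593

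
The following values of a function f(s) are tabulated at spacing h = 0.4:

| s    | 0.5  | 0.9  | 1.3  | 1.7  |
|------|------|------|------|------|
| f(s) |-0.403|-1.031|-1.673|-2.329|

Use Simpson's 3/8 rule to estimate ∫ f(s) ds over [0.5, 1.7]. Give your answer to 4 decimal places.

-1.6266

h = 0.4, n = 3.
(3h/8)·[y₀ + 3y₁ + 3y₂ + y₃] = 0.15·(-10.844) = -1.6266.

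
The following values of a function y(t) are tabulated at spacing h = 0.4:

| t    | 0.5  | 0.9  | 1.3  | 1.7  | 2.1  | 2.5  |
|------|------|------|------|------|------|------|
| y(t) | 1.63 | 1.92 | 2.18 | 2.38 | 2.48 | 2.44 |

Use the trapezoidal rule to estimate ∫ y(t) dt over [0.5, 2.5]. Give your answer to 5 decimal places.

4.39800

h = 0.4, n = 5.
(h/2)·[y₀ + 2y₁ + 2y₂ + 2y₃ + 2y₄ + y₅] = 0.2·(21.99) = 4.39800.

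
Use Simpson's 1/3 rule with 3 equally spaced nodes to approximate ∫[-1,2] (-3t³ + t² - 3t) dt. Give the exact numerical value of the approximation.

-12.75

h = (2 − (-1))/2 = 1.5.
Nodes t₀,…,t₂ = -1, 0.5, 2.
f(t) = -3t³ + t² - 3t: f₀=7, f₁=-1.625, f₂=-26.
(h/3)·[f₀ + 4f₁ + f₂] = 0.5·(-25.5) = -12.75.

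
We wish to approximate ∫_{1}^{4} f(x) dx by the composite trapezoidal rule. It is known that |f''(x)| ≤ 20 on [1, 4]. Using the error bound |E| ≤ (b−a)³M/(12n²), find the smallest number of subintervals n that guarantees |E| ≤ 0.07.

26

Need 540/(12n²) ≤ 0.07.
n² ≥ 540/(12·0.07) = 642.857 ⇒ n ≥ 25.3546, so the smallest n is 26.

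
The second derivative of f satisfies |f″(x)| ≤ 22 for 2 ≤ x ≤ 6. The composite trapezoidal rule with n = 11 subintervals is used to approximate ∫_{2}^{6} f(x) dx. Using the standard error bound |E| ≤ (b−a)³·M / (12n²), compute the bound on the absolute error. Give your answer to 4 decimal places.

0.9697

|E| ≤ (4)³·22 / (12·11²) = 1408/1452 = 0.9697.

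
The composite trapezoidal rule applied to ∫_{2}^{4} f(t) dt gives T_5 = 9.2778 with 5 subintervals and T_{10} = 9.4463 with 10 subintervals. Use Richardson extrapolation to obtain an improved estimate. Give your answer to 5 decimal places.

R = (4·T_{10} − T_5) / 3 = (4·9.4463 − 9.2778)/3 = (28.5074)/3 = 9.50247.

9.50247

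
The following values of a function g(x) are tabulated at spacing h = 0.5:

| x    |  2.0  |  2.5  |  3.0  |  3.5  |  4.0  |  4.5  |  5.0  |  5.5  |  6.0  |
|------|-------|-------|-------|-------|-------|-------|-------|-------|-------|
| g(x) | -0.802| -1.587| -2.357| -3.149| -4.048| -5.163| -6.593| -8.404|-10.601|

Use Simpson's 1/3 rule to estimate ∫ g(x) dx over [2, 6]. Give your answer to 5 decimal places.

-18.43517

h = 0.5, n = 8.
(h/3)·[y₀ + 4y₁ + 2y₂ + 4y₃ + 2y₄ + 4y₅ + 2y₆ + 4y₇ + y₈] = 0.166667·(-110.611) = -18.43517.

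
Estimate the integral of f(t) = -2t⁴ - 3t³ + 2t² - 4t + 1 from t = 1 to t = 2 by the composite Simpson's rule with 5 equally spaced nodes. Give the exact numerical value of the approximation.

h = (2 − 1)/4 = 0.25.
Nodes t₀,…,t₄ = 1, 1.25, 1.5, 1.75, 2.
f(t) = -2t⁴ - 3t³ + 2t² - 4t + 1: f₀=-6, f₁=-11.6171875, f₂=-20.75, f₃=-34.7109375, f₄=-55.
(h/3)·[f₀ + 4f₁ + 2f₂ + 4f₃ + f₄] = 0.083333·(-287.8125) = -23.984375.

-23.984375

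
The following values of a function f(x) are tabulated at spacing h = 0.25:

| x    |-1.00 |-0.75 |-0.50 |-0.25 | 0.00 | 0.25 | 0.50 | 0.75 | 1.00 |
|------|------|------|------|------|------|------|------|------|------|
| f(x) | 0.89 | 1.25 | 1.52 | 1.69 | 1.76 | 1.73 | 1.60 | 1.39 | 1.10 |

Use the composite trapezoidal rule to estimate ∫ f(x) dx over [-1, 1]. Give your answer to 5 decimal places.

2.98375

h = 0.25, n = 8.
(h/2)·[y₀ + 2y₁ + 2y₂ + 2y₃ + 2y₄ + 2y₅ + 2y₆ + 2y₇ + y₈] = 0.125·(23.87) = 2.98375.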